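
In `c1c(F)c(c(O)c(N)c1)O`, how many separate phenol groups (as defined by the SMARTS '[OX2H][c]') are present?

[OX2H][c] is the SMARTS for a phenol: a hydroxyl oxygen attached to an aromatic carbon.
The molecule carries 2 separate instances of a hydroxyl group (-OH) meeting every constraint; each maps to a distinct set of atoms, giving 2 matches.

2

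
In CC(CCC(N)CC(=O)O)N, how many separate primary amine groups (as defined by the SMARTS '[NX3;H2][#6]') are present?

2

[NX3;H2][#6] is the SMARTS for a primary amine: a trivalent nitrogen with two H attached to carbon.
The molecule carries 2 separate instances of a primary amino group (-NH2) meeting every constraint; each maps to a distinct set of atoms, giving 2 matches.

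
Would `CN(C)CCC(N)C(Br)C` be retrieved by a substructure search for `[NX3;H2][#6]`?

Yes

The pattern [NX3;H2][#6] describes a trivalent nitrogen with two H attached to carbon — a primary amine.
The molecule carries a primary amino group (-NH2), whose atoms satisfy every constraint of the query, so the pattern matches.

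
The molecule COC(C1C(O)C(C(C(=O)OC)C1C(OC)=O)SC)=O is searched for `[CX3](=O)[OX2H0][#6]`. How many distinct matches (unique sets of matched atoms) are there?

3

[CX3](=O)[OX2H0][#6] is the SMARTS for an ester: a carbonyl carbon bonded to an oxygen that is itself bonded to carbon (no H on that O).
The molecule carries 3 separate instances of a methyl-ester group (-C(=O)OCH3) meeting every constraint; each maps to a distinct set of atoms, giving 3 matches.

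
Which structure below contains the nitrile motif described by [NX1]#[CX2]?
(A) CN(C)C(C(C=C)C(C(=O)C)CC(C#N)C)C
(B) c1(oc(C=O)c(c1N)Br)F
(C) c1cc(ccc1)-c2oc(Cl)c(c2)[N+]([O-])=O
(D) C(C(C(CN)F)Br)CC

A

[NX1]#[CX2] describes a nitrogen triple-bonded to a two-connected carbon (a nitrile).
(A) contains a nitrile (-C#N), which satisfies every atom and bond constraint.
(B) has a primary amino group (-NH2) but the nitrogen is NX3 (three connections), not NX1 triple-bonded.
(C) has a nitro group (-[N+](=O)[O-]) but there is no C#N triple bond.
(D) has a primary amino group (-NH2) but the nitrogen is NX3 (three connections), not NX1 triple-bonded.
So the answer is (A).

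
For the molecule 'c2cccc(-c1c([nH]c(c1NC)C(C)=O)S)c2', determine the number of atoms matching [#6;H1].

5

Check the 17 heavy atoms by environment: 1× n (aromatic, H1) → no; 5× c (aromatic, H0) → no; 5× c (aromatic, H1) → match; 1× C (H0) → no; 1× O (H0) → no; 2× C (H3) → no; 1× S (H1) → no; 1× N (H1) → no.
That gives 5 matching atoms.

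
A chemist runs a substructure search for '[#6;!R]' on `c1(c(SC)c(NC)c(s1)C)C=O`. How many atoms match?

4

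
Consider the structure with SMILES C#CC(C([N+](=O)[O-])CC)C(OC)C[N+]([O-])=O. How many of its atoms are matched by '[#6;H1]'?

The query [#6;H1] means: any carbon bearing exactly one hydrogen.
Check the 16 heavy atoms by environment: 2× C (H2) → no; 4× C (H1) → match; 2× N (charge +1, H0) → no; 2× O (charge -1, H0) → no; 3× O (H0) → no; 1× C (H0) → no; 2× C (H3) → no.
That gives 4 matching atoms.

4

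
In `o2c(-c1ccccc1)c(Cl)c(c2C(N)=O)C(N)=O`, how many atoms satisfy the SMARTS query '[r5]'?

5

The query [r5] means: r5 matches atoms in a five-membered ring.
Check the 18 heavy atoms by environment: 1× o (aromatic, in 5-ring) → match; 4× c (aromatic, in 5-ring) → match; 6× c (aromatic, in 6-ring) → no; 2× C (acyclic) → no; 2× O (acyclic) → no; 2× N (acyclic) → no; 1× Cl (acyclic) → no.
Summing the matching environments: 1 + 4 = 5 matching atoms.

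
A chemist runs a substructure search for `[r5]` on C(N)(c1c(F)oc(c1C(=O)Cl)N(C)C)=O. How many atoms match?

The query [r5] means: r5 matches atoms in a five-membered ring.
Check the 15 heavy atoms by environment: 1× o (aromatic, in 5-ring) → match; 4× c (aromatic, in 5-ring) → match; 4× C (acyclic) → no; 2× O (acyclic) → no; 2× N (acyclic) → no; 1× Cl (acyclic) → no; 1× F (acyclic) → no.
Summing the matching environments: 1 + 4 = 5 matching atoms.

5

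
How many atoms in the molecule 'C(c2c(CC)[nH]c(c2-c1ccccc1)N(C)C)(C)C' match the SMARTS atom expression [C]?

7

The query [C] means: uppercase C matches aliphatic (non-aromatic) carbon only.
Check the 19 heavy atoms by environment: 1× n (aromatic) → no; 10× c (aromatic) → no; 7× C → match; 1× N → no.
That gives 7 matching atoms.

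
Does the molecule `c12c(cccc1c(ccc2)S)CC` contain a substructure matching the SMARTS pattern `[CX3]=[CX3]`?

No

The pattern [CX3]=[CX3] describes a non-aromatic C=C double bond between two sp2 carbons — an alkene.
The closest candidate here is an ethyl group (-CH2CH3), but its C-C bond is a single bond between CX4 carbons, not CX3=CX3. No other fragment satisfies the full query, so there is no match.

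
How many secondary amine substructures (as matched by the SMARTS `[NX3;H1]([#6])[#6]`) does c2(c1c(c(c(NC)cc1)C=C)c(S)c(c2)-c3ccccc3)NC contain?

2

[NX3;H1]([#6])[#6] is the SMARTS for a secondary amine: a trivalent nitrogen with one H, bonded to two carbons.
The molecule carries 2 separate instances of an N-methylamino group (-NHCH3) meeting every constraint; each maps to a distinct set of atoms, giving 2 matches.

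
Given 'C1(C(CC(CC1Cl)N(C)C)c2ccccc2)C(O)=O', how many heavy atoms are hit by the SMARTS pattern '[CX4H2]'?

2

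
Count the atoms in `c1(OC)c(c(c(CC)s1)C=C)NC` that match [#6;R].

The query [#6;R] means: carbon that is part of a ring.
Check the 13 heavy atoms by environment: 1× s (aromatic, in 5-ring) → no; 4× c (aromatic, in 5-ring) → match; 1× O (acyclic) → no; 6× C (acyclic) → no; 1× N (acyclic) → no.
That gives 4 matching atoms.

4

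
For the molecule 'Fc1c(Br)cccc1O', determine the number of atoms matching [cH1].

3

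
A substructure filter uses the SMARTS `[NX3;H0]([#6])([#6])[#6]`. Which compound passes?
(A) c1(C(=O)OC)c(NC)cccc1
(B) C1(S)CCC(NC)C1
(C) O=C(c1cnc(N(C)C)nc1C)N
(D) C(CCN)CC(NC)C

C

[NX3;H0]([#6])([#6])[#6] describes a trivalent nitrogen with no H, bonded to three carbons (a tertiary amine).
(A) has an N-methylamino group (-NHCH3) but the nitrogen still has one H (H1), not H0.
(B) has an N-methylamino group (-NHCH3) but the nitrogen still has one H (H1), not H0.
(C) contains a dimethylamino group (-N(CH3)2), which satisfies every atom and bond constraint.
(D) has a primary amino group (-NH2) but the nitrogen has H2, not H0 with three carbons.
So the answer is (C).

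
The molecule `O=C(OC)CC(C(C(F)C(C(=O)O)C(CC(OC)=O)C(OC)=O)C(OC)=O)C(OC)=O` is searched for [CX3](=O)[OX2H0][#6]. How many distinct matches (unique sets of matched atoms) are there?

[CX3](=O)[OX2H0][#6] is the SMARTS for an ester: a carbonyl carbon bonded to an oxygen that is itself bonded to carbon (no H on that O).
The molecule carries 5 separate instances of a methyl-ester group (-C(=O)OCH3) meeting every constraint; each maps to a distinct set of atoms, giving 5 matches.

5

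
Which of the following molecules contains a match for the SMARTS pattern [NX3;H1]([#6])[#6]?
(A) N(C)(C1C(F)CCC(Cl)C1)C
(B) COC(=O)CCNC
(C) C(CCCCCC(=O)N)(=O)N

B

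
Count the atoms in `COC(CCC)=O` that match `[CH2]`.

2

Check the 7 heavy atoms by environment: 2× C (H2) → match; 1× C (H0) → no; 2× O (H0) → no; 2× C (H3) → no.
That gives 2 matching atoms.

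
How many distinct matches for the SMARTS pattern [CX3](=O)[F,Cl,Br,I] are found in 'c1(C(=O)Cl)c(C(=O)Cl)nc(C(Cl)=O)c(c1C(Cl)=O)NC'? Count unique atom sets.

[CX3](=O)[F,Cl,Br,I] is the SMARTS for an acyl halide: a carbonyl carbon bonded to a halogen.
The molecule carries 4 separate instances of an acyl chloride (-C(=O)Cl) meeting every constraint; each maps to a distinct set of atoms, giving 4 matches.

4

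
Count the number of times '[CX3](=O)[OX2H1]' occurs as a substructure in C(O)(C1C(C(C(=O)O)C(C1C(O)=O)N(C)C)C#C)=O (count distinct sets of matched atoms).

3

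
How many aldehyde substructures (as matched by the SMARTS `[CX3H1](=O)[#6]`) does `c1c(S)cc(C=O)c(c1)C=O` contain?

2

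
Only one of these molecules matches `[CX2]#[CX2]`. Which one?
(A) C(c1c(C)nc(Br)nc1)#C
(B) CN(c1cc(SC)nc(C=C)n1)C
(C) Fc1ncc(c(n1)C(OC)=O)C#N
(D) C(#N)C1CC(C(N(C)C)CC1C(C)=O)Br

A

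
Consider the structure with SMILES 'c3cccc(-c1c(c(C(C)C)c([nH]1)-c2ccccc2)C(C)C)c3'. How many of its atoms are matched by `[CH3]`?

4

The query [CH3] means: aliphatic carbon with exactly three hydrogens.
Check the 23 heavy atoms by environment: 1× n (aromatic, H1) → no; 6× c (aromatic, H0) → no; 2× C (H1) → no; 4× C (H3) → match; 10× c (aromatic, H1) → no.
That gives 4 matching atoms.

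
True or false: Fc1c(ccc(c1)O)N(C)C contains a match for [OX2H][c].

True

The pattern [OX2H][c] describes a hydroxyl oxygen attached to an aromatic carbon — a phenol.
The molecule carries a hydroxyl group (-OH), whose atoms satisfy every constraint of the query, so the pattern matches.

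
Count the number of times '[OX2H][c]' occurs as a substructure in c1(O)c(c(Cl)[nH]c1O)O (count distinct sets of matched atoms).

[OX2H][c] is the SMARTS for a phenol: a hydroxyl oxygen attached to an aromatic carbon.
The molecule carries 3 separate instances of a hydroxyl group (-OH) meeting every constraint; each maps to a distinct set of atoms, giving 3 matches.

3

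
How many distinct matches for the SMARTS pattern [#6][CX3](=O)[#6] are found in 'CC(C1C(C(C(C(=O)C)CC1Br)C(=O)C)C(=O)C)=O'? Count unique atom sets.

4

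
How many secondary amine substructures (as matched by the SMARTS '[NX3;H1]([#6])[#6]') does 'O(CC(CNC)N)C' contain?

[NX3;H1]([#6])[#6] is the SMARTS for a secondary amine: a trivalent nitrogen with one H, bonded to two carbons.
Exactly one fragment in the molecule meets all constraints, giving 1 match.

1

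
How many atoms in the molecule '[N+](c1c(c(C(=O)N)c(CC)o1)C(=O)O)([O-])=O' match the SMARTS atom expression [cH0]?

4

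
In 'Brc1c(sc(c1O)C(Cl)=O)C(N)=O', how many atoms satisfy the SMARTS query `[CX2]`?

0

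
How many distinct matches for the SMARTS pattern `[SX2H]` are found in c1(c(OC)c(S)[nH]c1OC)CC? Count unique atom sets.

[SX2H] is the SMARTS for a thiol: an aliphatic sulfur with two connections, one being H.
Exactly one fragment in the molecule meets all constraints, giving 1 match.

1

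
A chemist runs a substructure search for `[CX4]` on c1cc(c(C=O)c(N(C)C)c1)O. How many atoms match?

2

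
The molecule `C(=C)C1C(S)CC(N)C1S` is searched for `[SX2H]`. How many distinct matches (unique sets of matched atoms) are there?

2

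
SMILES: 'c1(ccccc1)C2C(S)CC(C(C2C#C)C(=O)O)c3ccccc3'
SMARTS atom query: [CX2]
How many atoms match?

2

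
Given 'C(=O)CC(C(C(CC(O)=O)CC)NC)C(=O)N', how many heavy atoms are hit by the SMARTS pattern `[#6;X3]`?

The query [#6;X3] means: any carbon (aromatic or not) with three total connections.
Check the 17 heavy atoms by environment: 8× C (X4) → no; 3× C (X3) → match; 3× O (X1) → no; 1× O (X2) → no; 2× N (X3) → no.
That gives 3 matching atoms.

3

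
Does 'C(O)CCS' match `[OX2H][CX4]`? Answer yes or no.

The pattern [OX2H][CX4] describes a hydroxyl oxygen bound to an sp3 (X4) carbon — an aliphatic alcohol.
The molecule carries a hydroxyl group (-OH), whose atoms satisfy every constraint of the query, so the pattern matches.

Yes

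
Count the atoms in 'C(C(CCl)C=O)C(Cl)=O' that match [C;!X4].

2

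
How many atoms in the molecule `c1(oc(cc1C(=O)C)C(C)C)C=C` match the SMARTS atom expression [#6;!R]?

7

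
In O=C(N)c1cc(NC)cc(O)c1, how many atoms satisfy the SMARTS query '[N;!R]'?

The query [N;!R] means: aliphatic nitrogen not in a ring.
Check the 12 heavy atoms by environment: 6× c (aromatic, in 6-ring) → no; 2× O (acyclic) → no; 2× C (acyclic) → no; 2× N (acyclic) → match.
That gives 2 matching atoms.

2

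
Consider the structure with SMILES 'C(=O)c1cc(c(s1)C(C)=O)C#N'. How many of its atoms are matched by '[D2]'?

4

Check the 12 heavy atoms by environment: 1× s (aromatic, D2) → match; 3× c (aromatic, D3) → no; 1× c (aromatic, D2) → match; 1× C (D3) → no; 2× O (D1) → no; 1× C (D1) → no; 2× C (D2) → match; 1× N (D1) → no.
Summing the matching environments: 1 + 1 + 2 = 4 matching atoms.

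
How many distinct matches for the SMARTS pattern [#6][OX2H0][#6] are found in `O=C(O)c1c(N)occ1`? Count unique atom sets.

0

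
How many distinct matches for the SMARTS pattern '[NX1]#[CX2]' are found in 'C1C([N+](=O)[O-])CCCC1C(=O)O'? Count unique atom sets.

[NX1]#[CX2] is the SMARTS for a nitrile: a nitrogen triple-bonded to a two-connected carbon.
The molecule has a nitro group (-[N+](=O)[O-]), but there is no C#N triple bond; nothing else fits, so there are 0 matches.

0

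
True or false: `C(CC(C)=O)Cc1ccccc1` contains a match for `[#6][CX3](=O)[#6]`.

True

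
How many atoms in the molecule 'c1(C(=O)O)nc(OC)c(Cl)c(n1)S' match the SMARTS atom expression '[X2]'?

5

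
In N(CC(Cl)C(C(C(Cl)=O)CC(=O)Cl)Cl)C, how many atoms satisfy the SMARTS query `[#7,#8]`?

The query [#7,#8] means: nitrogen or oxygen (comma = OR).
Check the 15 heavy atoms by environment: 8× C → no; 2× O → match; 4× Cl → no; 1× N → match.
Summing the matching environments: 2 + 1 = 3 matching atoms.

3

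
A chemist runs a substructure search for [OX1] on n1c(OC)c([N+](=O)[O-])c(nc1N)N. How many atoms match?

The query [OX1] means: aliphatic oxygen with one total connection — typically a carbonyl =O or an oxide.
Check the 13 heavy atoms by environment: 2× n (aromatic, X2) → no; 4× c (aromatic, X3) → no; 2× N (X3) → no; 1× O (X2) → no; 1× C (X4) → no; 1× N (charge +1, X3) → no; 1× O (charge -1, X1) → match; 1× O (X1) → match.
Summing the matching environments: 1 + 1 = 2 matching atoms.

2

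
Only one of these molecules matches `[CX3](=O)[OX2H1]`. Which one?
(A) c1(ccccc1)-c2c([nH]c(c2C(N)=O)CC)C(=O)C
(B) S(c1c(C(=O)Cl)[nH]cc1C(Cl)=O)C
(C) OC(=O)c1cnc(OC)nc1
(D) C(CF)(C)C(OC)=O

[CX3](=O)[OX2H1] describes an sp2 carbon double-bonded to O and single-bonded to an -OH oxygen (a carboxylic acid).
(A) has a primary amide (-C(=O)NH2) but the carbonyl is bonded to N, not to an -OH oxygen.
(B) has an acyl chloride (-C(=O)Cl) but the carbonyl is bonded to Cl, not to an -OH oxygen.
(C) contains a carboxylic acid group (-C(=O)OH), which satisfies every atom and bond constraint.
(D) has a methyl-ester group (-C(=O)OCH3) but the singly-bonded O has no H (OX2H0, not OX2H1).
So the answer is (C).

C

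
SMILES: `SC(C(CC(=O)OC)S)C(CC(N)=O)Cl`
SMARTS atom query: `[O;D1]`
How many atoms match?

2

Check the 15 heavy atoms by environment: 2× C (D2) → no; 5× C (D3) → no; 2× O (D1) → match; 1× O (D2) → no; 1× C (D1) → no; 2× S (D1) → no; 1× N (D1) → no; 1× Cl (D1) → no.
That gives 2 matching atoms.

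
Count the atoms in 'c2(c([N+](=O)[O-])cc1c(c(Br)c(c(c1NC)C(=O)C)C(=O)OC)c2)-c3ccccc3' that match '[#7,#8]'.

Check the 29 heavy atoms by environment: 16× c (aromatic) → no; 5× C → no; 4× O → match; 1× N → match; 1× N (charge +1) → match; 1× O (charge -1) → match; 1× Br → no.
Summing the matching environments: 4 + 1 + 1 + 1 = 7 matching atoms.

7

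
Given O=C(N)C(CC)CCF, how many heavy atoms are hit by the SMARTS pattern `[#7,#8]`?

2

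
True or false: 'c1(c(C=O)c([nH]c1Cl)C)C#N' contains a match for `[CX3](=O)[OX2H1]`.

The pattern [CX3](=O)[OX2H1] describes an sp2 carbon double-bonded to O and single-bonded to an -OH oxygen — a carboxylic acid.
The closest candidate here is an aldehyde (-CHO), but there is no singly-bonded oxygen on the carbonyl carbon. No other fragment satisfies the full query, so there is no match.

False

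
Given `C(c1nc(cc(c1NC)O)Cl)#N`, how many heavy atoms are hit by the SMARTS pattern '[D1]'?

Check the 12 heavy atoms by environment: 1× n (aromatic, D2) → no; 4× c (aromatic, D3) → no; 1× c (aromatic, D2) → no; 1× C (D2) → no; 1× N (D1) → match; 1× Cl (D1) → match; 1× N (D2) → no; 1× C (D1) → match; 1× O (D1) → match.
Summing the matching environments: 1 + 1 + 1 + 1 = 4 matching atoms.

4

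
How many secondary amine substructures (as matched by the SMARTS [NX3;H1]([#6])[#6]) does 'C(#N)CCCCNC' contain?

[NX3;H1]([#6])[#6] is the SMARTS for a secondary amine: a trivalent nitrogen with one H, bonded to two carbons.
Exactly one fragment in the molecule meets all constraints, giving 1 match.

1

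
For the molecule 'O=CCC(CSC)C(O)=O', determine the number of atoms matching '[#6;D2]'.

Check the 10 heavy atoms by environment: 3× C (D2) → match; 2× C (D3) → no; 3× O (D1) → no; 1× S (D2) → no; 1× C (D1) → no.
That gives 3 matching atoms.

3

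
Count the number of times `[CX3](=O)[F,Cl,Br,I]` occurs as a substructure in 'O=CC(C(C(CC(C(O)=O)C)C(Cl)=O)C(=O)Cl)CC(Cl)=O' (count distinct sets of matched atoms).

3

[CX3](=O)[F,Cl,Br,I] is the SMARTS for an acyl halide: a carbonyl carbon bonded to a halogen.
The molecule carries 3 separate instances of an acyl chloride (-C(=O)Cl) meeting every constraint; each maps to a distinct set of atoms, giving 3 matches.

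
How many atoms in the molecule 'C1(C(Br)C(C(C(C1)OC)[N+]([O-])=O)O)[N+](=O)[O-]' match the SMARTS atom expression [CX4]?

7

The query [CX4] means: C with X4: aliphatic carbon with exactly 4 total connections (bonds + H).
Check the 16 heavy atoms by environment: 7× C (X4) → match; 2× N (charge +1, X3) → no; 2× O (charge -1, X1) → no; 2× O (X1) → no; 2× O (X2) → no; 1× Br (X1) → no.
That gives 7 matching atoms.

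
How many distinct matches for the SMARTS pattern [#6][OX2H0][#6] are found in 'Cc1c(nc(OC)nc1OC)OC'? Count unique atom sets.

3

[#6][OX2H0][#6] is the SMARTS for an ether: an aliphatic oxygen bridging two carbons with no H on the oxygen.
The molecule carries 3 separate instances of a methoxy ether (-OCH3) meeting every constraint; each maps to a distinct set of atoms, giving 3 matches.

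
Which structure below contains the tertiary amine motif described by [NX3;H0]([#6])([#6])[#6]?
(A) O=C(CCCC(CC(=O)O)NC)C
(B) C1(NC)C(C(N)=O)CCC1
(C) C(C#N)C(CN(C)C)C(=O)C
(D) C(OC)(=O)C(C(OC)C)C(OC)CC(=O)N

C

[NX3;H0]([#6])([#6])[#6] describes a trivalent nitrogen with no H, bonded to three carbons (a tertiary amine).
(A) has an N-methylamino group (-NHCH3) but the nitrogen still has one H (H1), not H0.
(B) has an N-methylamino group (-NHCH3) but the nitrogen still has one H (H1), not H0.
(C) contains a dimethylamino group (-N(CH3)2), which satisfies every atom and bond constraint.
(D) has a primary amide (-C(=O)NH2) but the amide nitrogen has H2 and only one carbon neighbour.
So the answer is (C).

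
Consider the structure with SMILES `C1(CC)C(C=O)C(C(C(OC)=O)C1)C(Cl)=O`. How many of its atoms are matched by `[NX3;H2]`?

0

The query [NX3;H2] means: aliphatic N with 3 total connections, two of them H — an -NH2 nitrogen (amine or amide).
Check the 16 heavy atoms by environment: 4× C (H1, X4) → no; 2× C (H2, X4) → no; 1× C (H1, X3) → no; 3× O (H0, X1) → no; 2× C (H0, X3) → no; 1× Cl (H0, X1) → no; 2× C (H3, X4) → no; 1× O (H0, X2) → no.
No environment satisfies the query, so 0 matching atoms.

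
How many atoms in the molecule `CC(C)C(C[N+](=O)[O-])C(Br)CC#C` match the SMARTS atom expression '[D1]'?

6

The query [D1] means: atom with exactly one heavy-atom neighbour (degree 1).
Check the 13 heavy atoms by environment: 3× C (D2) → no; 3× C (D3) → no; 3× C (D1) → match; 1× N (charge +1, D3) → no; 1× O (charge -1, D1) → match; 1× O (D1) → match; 1× Br (D1) → match.
Summing the matching environments: 3 + 1 + 1 + 1 = 6 matching atoms.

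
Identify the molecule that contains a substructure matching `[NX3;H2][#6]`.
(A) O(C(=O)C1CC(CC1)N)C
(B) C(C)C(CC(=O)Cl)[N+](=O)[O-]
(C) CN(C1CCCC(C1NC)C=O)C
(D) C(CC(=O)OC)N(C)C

A

[NX3;H2][#6] describes a trivalent nitrogen with two H attached to carbon (a primary amine).
(A) contains a primary amino group (-NH2), which satisfies every atom and bond constraint.
(B) has a nitro group (-[N+](=O)[O-]) but the nitrogen is [N+] with no H, not NX3H2.
(C) has a dimethylamino group (-N(CH3)2) but the nitrogen has H0, not H2.
(D) has a dimethylamino group (-N(CH3)2) but the nitrogen has H0, not H2.
So the answer is (A).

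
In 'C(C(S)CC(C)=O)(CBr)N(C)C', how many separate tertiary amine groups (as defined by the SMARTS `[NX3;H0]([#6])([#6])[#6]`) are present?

[NX3;H0]([#6])([#6])[#6] is the SMARTS for a tertiary amine: a trivalent nitrogen with no H, bonded to three carbons.
Exactly one fragment in the molecule meets all constraints, giving 1 match.

1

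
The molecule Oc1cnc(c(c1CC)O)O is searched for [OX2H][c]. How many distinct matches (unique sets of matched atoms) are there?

3

[OX2H][c] is the SMARTS for a phenol: a hydroxyl oxygen attached to an aromatic carbon.
The molecule carries 3 separate instances of a hydroxyl group (-OH) meeting every constraint; each maps to a distinct set of atoms, giving 3 matches.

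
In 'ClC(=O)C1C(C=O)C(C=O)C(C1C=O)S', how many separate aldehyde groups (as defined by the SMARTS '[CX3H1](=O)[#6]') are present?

3

[CX3H1](=O)[#6] is the SMARTS for an aldehyde: an sp2 carbon with one H, double-bonded to O and single-bonded to carbon.
The molecule carries 3 separate instances of an aldehyde (-CHO) meeting every constraint; each maps to a distinct set of atoms, giving 3 matches.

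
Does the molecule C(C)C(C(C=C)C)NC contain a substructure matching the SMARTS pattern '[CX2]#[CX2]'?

No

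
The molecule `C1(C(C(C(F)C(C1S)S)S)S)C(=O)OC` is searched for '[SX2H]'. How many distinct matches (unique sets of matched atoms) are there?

4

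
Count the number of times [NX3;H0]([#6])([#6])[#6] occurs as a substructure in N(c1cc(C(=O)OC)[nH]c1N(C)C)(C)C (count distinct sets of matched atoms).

2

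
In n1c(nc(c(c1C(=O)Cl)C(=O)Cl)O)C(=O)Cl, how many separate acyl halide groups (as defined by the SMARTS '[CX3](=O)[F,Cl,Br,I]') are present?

3

[CX3](=O)[F,Cl,Br,I] is the SMARTS for an acyl halide: a carbonyl carbon bonded to a halogen.
The molecule carries 3 separate instances of an acyl chloride (-C(=O)Cl) meeting every constraint; each maps to a distinct set of atoms, giving 3 matches.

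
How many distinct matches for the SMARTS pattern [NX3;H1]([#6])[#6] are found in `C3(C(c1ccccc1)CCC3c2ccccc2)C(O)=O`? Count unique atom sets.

[NX3;H1]([#6])[#6] is the SMARTS for a secondary amine: a trivalent nitrogen with one H, bonded to two carbons.
No fragment in the molecule satisfies every constraint, giving 0 matches.

0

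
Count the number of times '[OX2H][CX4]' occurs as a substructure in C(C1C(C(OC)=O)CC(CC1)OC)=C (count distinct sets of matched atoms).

[OX2H][CX4] is the SMARTS for an aliphatic alcohol: a hydroxyl oxygen bound to an sp3 (X4) carbon.
The molecule has a methoxy ether (-OCH3), but the oxygen has H0 (ether), not H1; nothing else fits, so there are 0 matches.

0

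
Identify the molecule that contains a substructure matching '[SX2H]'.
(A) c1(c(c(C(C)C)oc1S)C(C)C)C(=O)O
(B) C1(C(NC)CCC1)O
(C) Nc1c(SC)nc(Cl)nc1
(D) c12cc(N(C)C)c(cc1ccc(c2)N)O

A

[SX2H] describes an aliphatic sulfur with two connections, one being H (a thiol).
(A) contains a thiol (-SH), which satisfies every atom and bond constraint.
(B) has a hydroxyl group (-OH) but it is an -OH, not an -SH.
(C) has a methylthio ether (-SCH3) but the sulfur has H0 (bonded to two carbons), not H1.
(D) has a hydroxyl group (-OH) but it is an -OH, not an -SH.
So the answer is (A).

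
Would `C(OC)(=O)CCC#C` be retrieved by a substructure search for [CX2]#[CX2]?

The pattern [CX2]#[CX2] describes a carbon-carbon triple bond — an alkyne.
The molecule carries an ethynyl group (-C#CH), whose atoms satisfy every constraint of the query, so the pattern matches.

Yes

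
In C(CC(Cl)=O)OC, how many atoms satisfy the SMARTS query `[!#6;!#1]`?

3

The query [!#6;!#1] means: not carbon and not hydrogen — any heteroatom.
Check the 7 heavy atoms by environment: 4× C → no; 2× O → match; 1× Cl → match.
Summing the matching environments: 2 + 1 = 3 matching atoms.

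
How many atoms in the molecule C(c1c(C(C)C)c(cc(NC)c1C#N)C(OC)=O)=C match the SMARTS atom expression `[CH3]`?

4

The query [CH3] means: aliphatic carbon with exactly three hydrogens.
Check the 19 heavy atoms by environment: 5× c (aromatic, H0) → no; 1× c (aromatic, H1) → no; 2× C (H0) → no; 2× O (H0) → no; 4× C (H3) → match; 2× C (H1) → no; 1× N (H1) → no; 1× C (H2) → no; 1× N (H0) → no.
That gives 4 matching atoms.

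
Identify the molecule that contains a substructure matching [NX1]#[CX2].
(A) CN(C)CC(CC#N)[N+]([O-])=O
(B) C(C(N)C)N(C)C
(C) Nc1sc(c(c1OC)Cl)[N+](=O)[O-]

A

[NX1]#[CX2] describes a nitrogen triple-bonded to a two-connected carbon (a nitrile).
(A) contains a nitrile (-C#N), which satisfies every atom and bond constraint.
(B) has a primary amino group (-NH2) but the nitrogen is NX3 (three connections), not NX1 triple-bonded.
(C) has a nitro group (-[N+](=O)[O-]) but there is no C#N triple bond.
So the answer is (A).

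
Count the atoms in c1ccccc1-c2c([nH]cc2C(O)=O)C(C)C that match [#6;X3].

11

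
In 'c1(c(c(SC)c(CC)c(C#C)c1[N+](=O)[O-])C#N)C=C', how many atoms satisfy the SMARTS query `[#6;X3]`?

The query [#6;X3] means: any carbon (aromatic or not) with three total connections.
Check the 19 heavy atoms by environment: 6× c (aromatic, X3) → match; 1× S (X2) → no; 3× C (X4) → no; 3× C (X2) → no; 1× N (X1) → no; 2× C (X3) → match; 1× N (charge +1, X3) → no; 1× O (charge -1, X1) → no; 1× O (X1) → no.
Summing the matching environments: 6 + 2 = 8 matching atoms.

8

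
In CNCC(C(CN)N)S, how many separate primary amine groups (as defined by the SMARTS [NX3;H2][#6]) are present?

[NX3;H2][#6] is the SMARTS for a primary amine: a trivalent nitrogen with two H attached to carbon.
The molecule carries 2 separate instances of a primary amino group (-NH2) meeting every constraint; each maps to a distinct set of atoms, giving 2 matches.

2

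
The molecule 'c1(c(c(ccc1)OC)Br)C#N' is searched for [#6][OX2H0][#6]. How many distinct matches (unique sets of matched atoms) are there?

[#6][OX2H0][#6] is the SMARTS for an ether: an aliphatic oxygen bridging two carbons with no H on the oxygen.
Exactly one fragment in the molecule meets all constraints, giving 1 match.

1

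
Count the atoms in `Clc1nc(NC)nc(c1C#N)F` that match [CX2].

The query [CX2] means: C with X2: aliphatic carbon with exactly 2 total connections.
Check the 12 heavy atoms by environment: 2× n (aromatic, X2) → no; 4× c (aromatic, X3) → no; 1× N (X3) → no; 1× C (X4) → no; 1× C (X2) → match; 1× N (X1) → no; 1× F (X1) → no; 1× Cl (X1) → no.
That gives 1 matching atom.

1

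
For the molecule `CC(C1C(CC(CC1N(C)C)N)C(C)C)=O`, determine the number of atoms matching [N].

2

Check the 16 heavy atoms by environment: 13× C → no; 1× O → no; 2× N → match.
That gives 2 matching atoms.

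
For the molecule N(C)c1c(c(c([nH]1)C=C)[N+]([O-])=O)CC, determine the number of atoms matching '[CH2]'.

The query [CH2] means: aliphatic carbon with exactly two hydrogens.
Check the 14 heavy atoms by environment: 1× n (aromatic, H1) → no; 4× c (aromatic, H0) → no; 1× C (H1) → no; 2× C (H2) → match; 1× N (charge +1, H0) → no; 1× O (charge -1, H0) → no; 1× O (H0) → no; 1× N (H1) → no; 2× C (H3) → no.
That gives 2 matching atoms.

2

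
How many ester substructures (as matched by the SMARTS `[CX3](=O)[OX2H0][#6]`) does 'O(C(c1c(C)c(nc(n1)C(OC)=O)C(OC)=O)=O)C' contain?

3

[CX3](=O)[OX2H0][#6] is the SMARTS for an ester: a carbonyl carbon bonded to an oxygen that is itself bonded to carbon (no H on that O).
The molecule carries 3 separate instances of a methyl-ester group (-C(=O)OCH3) meeting every constraint; each maps to a distinct set of atoms, giving 3 matches.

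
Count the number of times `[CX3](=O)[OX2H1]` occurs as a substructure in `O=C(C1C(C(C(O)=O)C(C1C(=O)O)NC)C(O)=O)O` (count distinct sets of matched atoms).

[CX3](=O)[OX2H1] is the SMARTS for a carboxylic acid: an sp2 carbon double-bonded to O and single-bonded to an -OH oxygen.
The molecule carries 4 separate instances of a carboxylic acid group (-C(=O)OH) meeting every constraint; each maps to a distinct set of atoms, giving 4 matches.

4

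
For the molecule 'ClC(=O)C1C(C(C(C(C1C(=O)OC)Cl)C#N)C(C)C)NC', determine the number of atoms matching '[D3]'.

9

Check the 21 heavy atoms by environment: 9× C (D3) → match; 4× C (D1) → no; 1× C (D2) → no; 1× N (D1) → no; 2× O (D1) → no; 2× Cl (D1) → no; 1× O (D2) → no; 1× N (D2) → no.
That gives 9 matching atoms.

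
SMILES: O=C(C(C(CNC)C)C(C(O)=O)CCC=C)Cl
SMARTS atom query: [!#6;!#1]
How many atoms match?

5

The query [!#6;!#1] means: not carbon and not hydrogen — any heteroatom.
Check the 17 heavy atoms by environment: 12× C → no; 3× O → match; 1× N → match; 1× Cl → match.
Summing the matching environments: 3 + 1 + 1 = 5 matching atoms.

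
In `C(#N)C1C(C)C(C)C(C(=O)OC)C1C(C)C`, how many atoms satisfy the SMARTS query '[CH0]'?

The query [CH0] means: aliphatic carbon with no attached hydrogen.
Check the 16 heavy atoms by environment: 6× C (H1) → no; 5× C (H3) → no; 2× C (H0) → match; 1× N (H0) → no; 2× O (H0) → no.
That gives 2 matching atoms.

2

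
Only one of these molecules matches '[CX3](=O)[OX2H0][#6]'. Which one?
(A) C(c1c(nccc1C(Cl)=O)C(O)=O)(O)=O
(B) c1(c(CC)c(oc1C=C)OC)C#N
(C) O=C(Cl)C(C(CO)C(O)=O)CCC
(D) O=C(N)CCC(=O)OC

[CX3](=O)[OX2H0][#6] describes a carbonyl carbon bonded to an oxygen that is itself bonded to carbon (no H on that O) (an ester).
(A) has a carboxylic acid group (-C(=O)OH) but the singly-bonded O carries H (OX2H1, not H0).
(B) has a methoxy ether (-OCH3) but the ether oxygen is not adjacent to a C=O carbon.
(C) has a carboxylic acid group (-C(=O)OH) but the singly-bonded O carries H (OX2H1, not H0).
(D) contains a methyl-ester group (-C(=O)OCH3), which satisfies every atom and bond constraint.
So the answer is (D).

D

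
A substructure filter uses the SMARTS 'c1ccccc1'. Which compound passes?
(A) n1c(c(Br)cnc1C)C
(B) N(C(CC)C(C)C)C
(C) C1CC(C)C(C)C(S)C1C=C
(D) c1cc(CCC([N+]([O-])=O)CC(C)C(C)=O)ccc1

c1ccccc1 describes six aromatic carbons in a ring (a benzene ring).
(A) has a methyl group (-CH3) but no six-membered all-carbon aromatic ring is present.
(B) has a methyl group (-CH3) but no six-membered all-carbon aromatic ring is present.
(C) has a methyl group (-CH3) but no six-membered all-carbon aromatic ring is present.
(D) contains a phenyl ring, which satisfies every atom and bond constraint.
So the answer is (D).

D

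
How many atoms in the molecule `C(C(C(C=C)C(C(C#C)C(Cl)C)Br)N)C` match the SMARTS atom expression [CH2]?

2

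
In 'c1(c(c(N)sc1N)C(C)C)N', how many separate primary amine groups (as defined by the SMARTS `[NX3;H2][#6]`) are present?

[NX3;H2][#6] is the SMARTS for a primary amine: a trivalent nitrogen with two H attached to carbon.
The molecule carries 3 separate instances of a primary amino group (-NH2) meeting every constraint; each maps to a distinct set of atoms, giving 3 matches.

3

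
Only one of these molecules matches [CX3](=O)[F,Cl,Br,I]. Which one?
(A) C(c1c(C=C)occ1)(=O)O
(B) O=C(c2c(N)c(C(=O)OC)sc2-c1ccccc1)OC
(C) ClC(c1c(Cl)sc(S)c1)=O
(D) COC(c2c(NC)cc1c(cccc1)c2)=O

C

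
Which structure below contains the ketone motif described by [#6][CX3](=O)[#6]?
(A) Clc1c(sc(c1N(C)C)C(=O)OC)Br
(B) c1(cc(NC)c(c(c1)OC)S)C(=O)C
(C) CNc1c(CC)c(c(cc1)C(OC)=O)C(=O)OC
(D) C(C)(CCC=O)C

B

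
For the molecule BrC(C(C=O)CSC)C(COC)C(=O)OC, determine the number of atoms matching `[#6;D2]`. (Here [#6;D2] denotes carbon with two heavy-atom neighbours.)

3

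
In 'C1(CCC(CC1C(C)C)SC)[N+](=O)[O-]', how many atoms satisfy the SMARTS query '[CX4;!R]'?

4

The query [CX4;!R] means: aliphatic carbon with four total connections, not in a ring.
Check the 14 heavy atoms by environment: 6× C (X4, in 6-ring) → no; 4× C (X4, acyclic) → match; 1× N (charge +1, X3, acyclic) → no; 1× O (charge -1, X1, acyclic) → no; 1× O (X1, acyclic) → no; 1× S (X2, acyclic) → no.
That gives 4 matching atoms.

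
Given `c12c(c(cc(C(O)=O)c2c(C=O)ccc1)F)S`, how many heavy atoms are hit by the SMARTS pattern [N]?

Check the 17 heavy atoms by environment: 10× c (aromatic) → no; 2× C → no; 3× O → no; 1× F → no; 1× S → no.
No environment satisfies the query, so 0 matching atoms.

0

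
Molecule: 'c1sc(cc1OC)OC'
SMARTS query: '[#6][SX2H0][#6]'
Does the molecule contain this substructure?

No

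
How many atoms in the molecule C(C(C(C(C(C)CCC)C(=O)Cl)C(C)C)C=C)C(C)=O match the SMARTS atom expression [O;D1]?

2

The query [O;D1] means: aliphatic oxygen bonded to exactly one heavy atom.
Check the 20 heavy atoms by environment: 4× C (D2) → no; 7× C (D3) → no; 6× C (D1) → no; 2× O (D1) → match; 1× Cl (D1) → no.
That gives 2 matching atoms.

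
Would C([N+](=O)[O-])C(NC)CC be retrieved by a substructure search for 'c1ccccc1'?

No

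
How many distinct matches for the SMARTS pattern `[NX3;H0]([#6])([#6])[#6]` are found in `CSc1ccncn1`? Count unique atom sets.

0

[NX3;H0]([#6])([#6])[#6] is the SMARTS for a tertiary amine: a trivalent nitrogen with no H, bonded to three carbons.
No fragment in the molecule satisfies every constraint, giving 0 matches.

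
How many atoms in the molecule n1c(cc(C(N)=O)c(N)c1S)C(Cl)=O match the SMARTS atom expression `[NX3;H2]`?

2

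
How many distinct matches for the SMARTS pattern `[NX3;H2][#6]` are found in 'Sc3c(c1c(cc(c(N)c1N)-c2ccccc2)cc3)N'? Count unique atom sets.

[NX3;H2][#6] is the SMARTS for a primary amine: a trivalent nitrogen with two H attached to carbon.
The molecule carries 3 separate instances of a primary amino group (-NH2) meeting every constraint; each maps to a distinct set of atoms, giving 3 matches.

3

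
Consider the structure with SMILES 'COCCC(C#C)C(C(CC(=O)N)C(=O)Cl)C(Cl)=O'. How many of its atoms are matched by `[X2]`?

3

The query [X2] means: any atom with exactly two total connections (bonds + H).
Check the 19 heavy atoms by environment: 7× C (X4) → no; 3× C (X3) → no; 3× O (X1) → no; 2× Cl (X1) → no; 1× O (X2) → match; 1× N (X3) → no; 2× C (X2) → match.
Summing the matching environments: 1 + 2 = 3 matching atoms.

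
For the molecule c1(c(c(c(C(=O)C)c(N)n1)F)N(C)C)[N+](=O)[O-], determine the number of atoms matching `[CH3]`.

3

Check the 17 heavy atoms by environment: 1× n (aromatic, H0) → no; 5× c (aromatic, H0) → no; 1× C (H0) → no; 2× O (H0) → no; 3× C (H3) → match; 1× N (H2) → no; 1× N (charge +1, H0) → no; 1× O (charge -1, H0) → no; 1× F (H0) → no; 1× N (H0) → no.
That gives 3 matching atoms.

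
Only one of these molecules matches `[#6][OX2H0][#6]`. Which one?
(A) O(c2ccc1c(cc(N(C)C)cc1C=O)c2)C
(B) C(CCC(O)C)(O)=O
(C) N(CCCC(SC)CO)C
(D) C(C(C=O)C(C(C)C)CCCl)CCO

A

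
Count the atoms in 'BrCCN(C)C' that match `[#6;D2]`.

Check the 6 heavy atoms by environment: 2× C (D2) → match; 1× Br (D1) → no; 1× N (D3) → no; 2× C (D1) → no.
That gives 2 matching atoms.

2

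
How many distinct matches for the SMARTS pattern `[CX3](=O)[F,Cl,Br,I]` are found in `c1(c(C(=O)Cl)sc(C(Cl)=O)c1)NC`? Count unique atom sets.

[CX3](=O)[F,Cl,Br,I] is the SMARTS for an acyl halide: a carbonyl carbon bonded to a halogen.
The molecule carries 2 separate instances of an acyl chloride (-C(=O)Cl) meeting every constraint; each maps to a distinct set of atoms, giving 2 matches.

2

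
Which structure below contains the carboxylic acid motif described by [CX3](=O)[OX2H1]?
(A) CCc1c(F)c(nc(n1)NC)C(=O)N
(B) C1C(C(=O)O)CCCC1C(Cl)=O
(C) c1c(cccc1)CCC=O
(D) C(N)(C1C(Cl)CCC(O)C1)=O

B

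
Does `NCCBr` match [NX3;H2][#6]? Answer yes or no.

Yes

The pattern [NX3;H2][#6] describes a trivalent nitrogen with two H attached to carbon — a primary amine.
The molecule carries a primary amino group (-NH2), whose atoms satisfy every constraint of the query, so the pattern matches.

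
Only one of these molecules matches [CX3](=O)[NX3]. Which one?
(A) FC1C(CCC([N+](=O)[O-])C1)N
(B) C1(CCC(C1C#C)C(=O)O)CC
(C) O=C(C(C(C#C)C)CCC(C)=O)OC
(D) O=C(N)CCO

[CX3](=O)[NX3] describes a carbonyl carbon bonded to a trivalent nitrogen (an amide).
(A) has a primary amino group (-NH2) but the -NH2 is not attached to a carbonyl carbon.
(B) has a carboxylic acid group (-C(=O)OH) but the carbonyl is bonded to O, not to an NX3 nitrogen.
(C) has a methyl-ester group (-C(=O)OCH3) but the carbonyl is bonded to O, not to an NX3 nitrogen.
(D) contains a primary amide (-C(=O)NH2), which satisfies every atom and bond constraint.
So the answer is (D).

D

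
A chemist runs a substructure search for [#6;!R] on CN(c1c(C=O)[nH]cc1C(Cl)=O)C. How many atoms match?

Check the 13 heavy atoms by environment: 1× n (aromatic, in 5-ring) → no; 4× c (aromatic, in 5-ring) → no; 1× N (acyclic) → no; 4× C (acyclic) → match; 2× O (acyclic) → no; 1× Cl (acyclic) → no.
That gives 4 matching atoms.

4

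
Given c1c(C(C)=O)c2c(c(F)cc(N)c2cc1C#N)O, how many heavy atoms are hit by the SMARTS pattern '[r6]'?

The query [r6] means: r6 matches atoms in a six-membered ring.
Check the 18 heavy atoms by environment: 10× c (aromatic, in 6-ring) → match; 3× C (acyclic) → no; 2× N (acyclic) → no; 2× O (acyclic) → no; 1× F (acyclic) → no.
That gives 10 matching atoms.

10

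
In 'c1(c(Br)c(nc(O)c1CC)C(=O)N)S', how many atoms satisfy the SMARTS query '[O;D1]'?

Check the 14 heavy atoms by environment: 1× n (aromatic, D2) → no; 5× c (aromatic, D3) → no; 1× S (D1) → no; 1× C (D3) → no; 2× O (D1) → match; 1× N (D1) → no; 1× C (D2) → no; 1× C (D1) → no; 1× Br (D1) → no.
That gives 2 matching atoms.

2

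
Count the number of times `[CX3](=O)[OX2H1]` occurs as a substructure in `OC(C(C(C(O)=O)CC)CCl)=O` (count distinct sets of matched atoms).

2

[CX3](=O)[OX2H1] is the SMARTS for a carboxylic acid: an sp2 carbon double-bonded to O and single-bonded to an -OH oxygen.
The molecule carries 2 separate instances of a carboxylic acid group (-C(=O)OH) meeting every constraint; each maps to a distinct set of atoms, giving 2 matches.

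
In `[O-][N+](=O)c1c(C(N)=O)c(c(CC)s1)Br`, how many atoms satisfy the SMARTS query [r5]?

5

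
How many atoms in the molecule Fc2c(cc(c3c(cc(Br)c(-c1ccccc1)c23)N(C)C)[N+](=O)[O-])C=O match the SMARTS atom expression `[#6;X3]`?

Check the 26 heavy atoms by environment: 16× c (aromatic, X3) → match; 1× Br (X1) → no; 1× C (X3) → match; 2× O (X1) → no; 1× N (X3) → no; 2× C (X4) → no; 1× N (charge +1, X3) → no; 1× O (charge -1, X1) → no; 1× F (X1) → no.
Summing the matching environments: 16 + 1 = 17 matching atoms.

17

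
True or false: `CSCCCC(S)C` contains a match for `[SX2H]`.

True

The pattern [SX2H] describes an aliphatic sulfur with two connections, one being H — a thiol.
The molecule carries a thiol (-SH), whose atoms satisfy every constraint of the query, so the pattern matches.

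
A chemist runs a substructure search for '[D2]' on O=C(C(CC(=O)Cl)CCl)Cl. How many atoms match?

2

Check the 10 heavy atoms by environment: 2× C (D2) → match; 3× C (D3) → no; 2× O (D1) → no; 3× Cl (D1) → no.
That gives 2 matching atoms.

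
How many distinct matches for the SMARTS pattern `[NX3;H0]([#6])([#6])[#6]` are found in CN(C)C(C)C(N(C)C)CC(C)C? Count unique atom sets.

2

[NX3;H0]([#6])([#6])[#6] is the SMARTS for a tertiary amine: a trivalent nitrogen with no H, bonded to three carbons.
The molecule carries 2 separate instances of a dimethylamino group (-N(CH3)2) meeting every constraint; each maps to a distinct set of atoms, giving 2 matches.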